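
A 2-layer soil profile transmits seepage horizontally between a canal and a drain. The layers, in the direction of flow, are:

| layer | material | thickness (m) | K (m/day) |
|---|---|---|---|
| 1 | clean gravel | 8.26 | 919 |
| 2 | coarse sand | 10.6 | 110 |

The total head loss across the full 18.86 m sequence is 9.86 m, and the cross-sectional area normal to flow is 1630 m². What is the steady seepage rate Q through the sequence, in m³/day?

153000

Flow is perpendicular to layering, so the layers act in series and the equivalent K is the thickness-weighted harmonic mean.
Total thickness L = 8.26 + 10.6 = 18.86 m.
Σ(b_i/K_i) = 8.26/919 + 10.6/110 = 0.1054 d.
K_eq = L / Σ(b_i/K_i) = 18.86 / 0.1054 = 179.0 m/day.
Q = K_eq · A · (Δh/L) = 179.0 × 1630 × (9.86/18.86) = 1.526e+05 m³/day.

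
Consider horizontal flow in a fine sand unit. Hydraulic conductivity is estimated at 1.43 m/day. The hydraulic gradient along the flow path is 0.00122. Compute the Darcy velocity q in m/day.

Hydraulic gradient i = 0.00122.
Specific discharge q = K · i = 1.430 × 0.001220 = 0.001745 m/day.

0.00174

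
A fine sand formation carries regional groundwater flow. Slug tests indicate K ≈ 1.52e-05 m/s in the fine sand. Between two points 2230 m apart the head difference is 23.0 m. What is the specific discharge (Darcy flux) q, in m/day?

0.0135

Convert K: 1.52e-05 m/s × 86400 = 1.313 m/day.
Hydraulic gradient i = Δh / L = 23.0 / 2230 = 0.01031.
Specific discharge q = K · i = 1.313 × 0.01031 = 0.01355 m/day.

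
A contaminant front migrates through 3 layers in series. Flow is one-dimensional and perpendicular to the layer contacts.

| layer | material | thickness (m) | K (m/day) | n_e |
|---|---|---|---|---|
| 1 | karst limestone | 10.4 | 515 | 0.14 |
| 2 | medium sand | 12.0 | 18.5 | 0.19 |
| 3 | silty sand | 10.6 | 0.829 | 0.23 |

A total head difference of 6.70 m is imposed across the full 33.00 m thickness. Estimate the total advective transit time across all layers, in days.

With flow normal to the layers, continuity requires the same specific discharge q through every layer.
Σ(b_i/K_i) = 10.4/515 + 12.0/18.5 + 10.6/0.829 = 13.46 d.
q = Δh / Σ(b_i/K_i) = 6.70 / 13.46 = 0.4979 m/day.
In each layer the seepage velocity is v_i = q/n_i, so the layer transit time is t_i = b_i·n_i / q:
  layer 1 (karst limestone): t_1 = 10.4 × 0.14 / 0.4979 = 2.924 d
  layer 2 (medium sand): t_2 = 12.0 × 0.19 / 0.4979 = 4.579 d
  layer 3 (silty sand): t_3 = 10.6 × 0.23 / 0.4979 = 4.896 d
Total t = Σ t_i = 12.40 days.

12.4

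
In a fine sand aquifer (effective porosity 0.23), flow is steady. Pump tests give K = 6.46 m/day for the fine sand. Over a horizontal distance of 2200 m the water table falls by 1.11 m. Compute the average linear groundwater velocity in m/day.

0.0142

Hydraulic gradient i = Δh / L = 1.11 / 2200 = 0.0005045.
Darcy flux q = K · i = 6.460 × 0.0005045 = 0.003259 m/day.
Seepage velocity v = q / n_e = 0.003259 / 0.23 = 0.01417 m/day.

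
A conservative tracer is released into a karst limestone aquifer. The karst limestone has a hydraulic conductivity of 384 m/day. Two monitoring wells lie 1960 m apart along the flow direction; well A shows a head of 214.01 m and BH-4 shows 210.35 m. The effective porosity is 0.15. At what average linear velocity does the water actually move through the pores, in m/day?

Hydraulic gradient i = (214.01 − 210.35) / 1960 = 3.66 / 1960 = 0.001867.
Darcy flux q = K · i = 384.0 × 0.001867 = 0.7171 m/day.
Seepage velocity v = q / n_e = 0.7171 / 0.15 = 4.780 m/day.

4.78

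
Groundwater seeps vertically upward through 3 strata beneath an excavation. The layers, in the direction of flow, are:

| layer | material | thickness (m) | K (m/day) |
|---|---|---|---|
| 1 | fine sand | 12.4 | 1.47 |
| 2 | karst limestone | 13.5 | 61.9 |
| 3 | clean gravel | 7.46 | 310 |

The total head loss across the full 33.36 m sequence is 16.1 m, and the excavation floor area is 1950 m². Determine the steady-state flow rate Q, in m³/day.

Flow is perpendicular to layering, so the layers act in series and the equivalent K is the thickness-weighted harmonic mean.
Total thickness L = 12.4 + 13.5 + 7.46 = 33.36 m.
Σ(b_i/K_i) = 12.4/1.47 + 13.5/61.9 + 7.46/310 = 8.678 d.
K_eq = L / Σ(b_i/K_i) = 33.36 / 8.678 = 3.844 m/day.
Q = K_eq · A · (Δh/L) = 3.844 × 1950 × (16.1/33.36) = 3618 m³/day.

3620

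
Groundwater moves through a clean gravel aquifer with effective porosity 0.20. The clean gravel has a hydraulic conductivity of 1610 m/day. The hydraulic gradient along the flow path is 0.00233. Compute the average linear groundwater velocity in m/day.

18.8

Hydraulic gradient i = 0.00233.
Darcy flux q = K · i = 1610 × 0.002330 = 3.751 m/day.
Seepage velocity v = q / n_e = 3.751 / 0.20 = 18.76 m/day.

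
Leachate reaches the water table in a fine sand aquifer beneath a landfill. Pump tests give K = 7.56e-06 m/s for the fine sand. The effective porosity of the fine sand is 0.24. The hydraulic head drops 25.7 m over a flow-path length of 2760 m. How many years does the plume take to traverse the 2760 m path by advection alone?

Convert K: 7.56e-06 m/s × 86400 = 0.6532 m/day.
Hydraulic gradient i = Δh / L = 25.7 / 2760 = 0.009312.
Darcy flux q = K · i = 0.6532 × 0.009312 = 0.006082 m/day.
Seepage velocity v = q / n_e = 0.006082 / 0.24 = 0.02534 m/day.
Travel time t = L / v = 2760 / 0.02534 = 1.089e+05 days = 298.2 years.

298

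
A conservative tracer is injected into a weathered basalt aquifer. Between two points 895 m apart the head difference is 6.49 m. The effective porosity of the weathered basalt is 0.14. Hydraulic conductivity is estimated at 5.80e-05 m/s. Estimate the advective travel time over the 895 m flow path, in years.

9.44

Convert K: 5.80e-05 m/s × 86400 = 5.011 m/day.
Hydraulic gradient i = Δh / L = 6.49 / 895 = 0.007251.
Darcy flux q = K · i = 5.011 × 0.007251 = 0.03634 m/day.
Seepage velocity v = q / n_e = 0.03634 / 0.14 = 0.2596 m/day.
Travel time t = L / v = 895 / 0.2596 = 3448 days = 9.441 years.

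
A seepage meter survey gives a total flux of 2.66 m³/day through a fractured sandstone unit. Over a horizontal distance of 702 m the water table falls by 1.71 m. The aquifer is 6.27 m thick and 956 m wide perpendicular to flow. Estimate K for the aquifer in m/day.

0.182

Cross-sectional area A = 956 × 6.27 = 5994 m².
Hydraulic gradient i = Δh / L = 1.71 / 702 = 0.002436.
From Q = K·A·i, K = Q / (A·i) = 2.66 / (5994 × 0.002436) = 0.1822 m/day.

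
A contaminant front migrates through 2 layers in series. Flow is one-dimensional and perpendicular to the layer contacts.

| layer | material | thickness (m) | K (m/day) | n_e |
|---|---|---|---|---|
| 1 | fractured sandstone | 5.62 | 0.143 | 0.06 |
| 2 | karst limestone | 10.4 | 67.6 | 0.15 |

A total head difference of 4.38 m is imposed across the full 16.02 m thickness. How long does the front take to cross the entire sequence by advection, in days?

With flow normal to the layers, continuity requires the same specific discharge q through every layer.
Σ(b_i/K_i) = 5.62/0.143 + 10.4/67.6 = 39.45 d.
q = Δh / Σ(b_i/K_i) = 4.38 / 39.45 = 0.1110 m/day.
In each layer the seepage velocity is v_i = q/n_i, so the layer transit time is t_i = b_i·n_i / q:
  layer 1 (fractured sandstone): t_1 = 5.62 × 0.06 / 0.1110 = 3.037 d
  layer 2 (karst limestone): t_2 = 10.4 × 0.15 / 0.1110 = 14.05 d
Total t = Σ t_i = 17.09 days.

17.1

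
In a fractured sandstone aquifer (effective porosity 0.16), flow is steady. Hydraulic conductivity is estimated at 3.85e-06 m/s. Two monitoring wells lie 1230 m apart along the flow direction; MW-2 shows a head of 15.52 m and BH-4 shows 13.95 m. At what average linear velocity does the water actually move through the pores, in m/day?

0.00265

Convert K: 3.85e-06 m/s × 86400 = 0.3326 m/day.
Hydraulic gradient i = (15.52 − 13.95) / 1230 = 1.57 / 1230 = 0.001276.
Darcy flux q = K · i = 0.3326 × 0.001276 = 0.0004246 m/day.
Seepage velocity v = q / n_e = 0.0004246 / 0.16 = 0.002654 m/day.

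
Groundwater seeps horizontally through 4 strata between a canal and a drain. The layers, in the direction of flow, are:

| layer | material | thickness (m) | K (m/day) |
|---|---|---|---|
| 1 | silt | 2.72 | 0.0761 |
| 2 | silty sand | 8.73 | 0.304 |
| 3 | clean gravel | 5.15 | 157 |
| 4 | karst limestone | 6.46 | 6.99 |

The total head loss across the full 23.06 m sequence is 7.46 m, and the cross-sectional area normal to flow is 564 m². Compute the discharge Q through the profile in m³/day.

Flow is perpendicular to layering, so the layers act in series and the equivalent K is the thickness-weighted harmonic mean.
Total thickness L = 2.72 + 8.73 + 5.15 + 6.46 = 23.06 m.
Σ(b_i/K_i) = 2.72/0.0761 + 8.73/0.304 + 5.15/157 + 6.46/6.99 = 65.42 d.
K_eq = L / Σ(b_i/K_i) = 23.06 / 65.42 = 0.3525 m/day.
Q = K_eq · A · (Δh/L) = 0.3525 × 564 × (7.46/23.06) = 64.32 m³/day.

64.3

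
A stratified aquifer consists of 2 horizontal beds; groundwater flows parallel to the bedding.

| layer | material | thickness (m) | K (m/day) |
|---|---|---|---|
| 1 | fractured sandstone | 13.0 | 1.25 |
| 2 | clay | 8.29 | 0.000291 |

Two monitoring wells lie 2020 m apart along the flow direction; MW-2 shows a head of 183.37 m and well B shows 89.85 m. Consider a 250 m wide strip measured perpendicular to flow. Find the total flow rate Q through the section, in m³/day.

188

Flow is parallel to layering, so each bed carries its own Darcy discharge and the transmissivities add.
Σ(K_i·b_i) = 1.25×13.0 + 0.000291×8.29 = 16.25 m²/day.
Hydraulic gradient i = (183.37 − 89.85) / 2020 = 93.52 / 2020 = 0.04630.
Q = Σ(K_i·b_i) · W · i = 16.25 × 250 × 0.04630 = 188.1 m³/day.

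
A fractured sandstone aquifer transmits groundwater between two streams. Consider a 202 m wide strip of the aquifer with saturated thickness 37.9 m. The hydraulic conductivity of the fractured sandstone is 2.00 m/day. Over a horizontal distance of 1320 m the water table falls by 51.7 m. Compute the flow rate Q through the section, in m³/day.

600

Cross-sectional area A = 202 × 37.9 = 7656 m².
Hydraulic gradient i = Δh / L = 51.7 / 1320 = 0.03917.
Darcy's law: Q = K · A · i = 2.000 × 7656 × 0.03917 = 599.7 m³/day.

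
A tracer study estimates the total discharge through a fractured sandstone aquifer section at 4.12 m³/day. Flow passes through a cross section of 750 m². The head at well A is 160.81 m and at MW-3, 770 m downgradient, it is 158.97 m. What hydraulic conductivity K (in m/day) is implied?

2.30

Hydraulic gradient i = (160.81 − 158.97) / 770 = 1.84 / 770 = 0.002390.
From Q = K·A·i, K = Q / (A·i) = 4.12 / (750.0 × 0.002390) = 2.299 m/day.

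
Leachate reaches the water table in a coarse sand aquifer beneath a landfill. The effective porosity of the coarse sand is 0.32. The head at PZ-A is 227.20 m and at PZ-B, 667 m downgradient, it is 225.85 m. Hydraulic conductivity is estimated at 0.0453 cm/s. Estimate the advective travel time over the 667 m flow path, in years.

Convert K: 0.0453 cm/s × 864 = 39.14 m/day.
Hydraulic gradient i = (227.20 − 225.85) / 667 = 1.35 / 667 = 0.002024.
Darcy flux q = K · i = 39.14 × 0.002024 = 0.07922 m/day.
Seepage velocity v = q / n_e = 0.07922 / 0.32 = 0.2476 m/day.
Travel time t = L / v = 667 / 0.2476 = 2694 days = 7.377 years.

7.38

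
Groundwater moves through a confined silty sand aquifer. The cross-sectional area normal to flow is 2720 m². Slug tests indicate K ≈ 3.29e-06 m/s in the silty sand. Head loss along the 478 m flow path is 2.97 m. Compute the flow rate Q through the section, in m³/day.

4.80

Convert K: 3.29e-06 m/s × 86400 = 0.2843 m/day.
Hydraulic gradient i = Δh / L = 2.97 / 478 = 0.006213.
Darcy's law: Q = K · A · i = 0.2843 × 2720 × 0.006213 = 4.804 m³/day.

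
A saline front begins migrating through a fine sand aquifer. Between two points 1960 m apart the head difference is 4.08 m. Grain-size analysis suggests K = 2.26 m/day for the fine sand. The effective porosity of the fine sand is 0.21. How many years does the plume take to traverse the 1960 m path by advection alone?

Hydraulic gradient i = Δh / L = 4.08 / 1960 = 0.002082.
Darcy flux q = K · i = 2.260 × 0.002082 = 0.004704 m/day.
Seepage velocity v = q / n_e = 0.004704 / 0.21 = 0.02240 m/day.
Travel time t = L / v = 1960 / 0.02240 = 87491 days = 239.5 years.

240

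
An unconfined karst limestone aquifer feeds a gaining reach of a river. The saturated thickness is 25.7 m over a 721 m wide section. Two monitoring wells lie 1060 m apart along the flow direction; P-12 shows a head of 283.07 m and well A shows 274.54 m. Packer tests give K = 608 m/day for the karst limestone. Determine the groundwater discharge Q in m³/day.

90700

Cross-sectional area A = 721 × 25.7 = 18530 m².
Hydraulic gradient i = (283.07 − 274.54) / 1060 = 8.53 / 1060 = 0.008047.
Darcy's law: Q = K · A · i = 608.0 × 18530 × 0.008047 = 90660 m³/day.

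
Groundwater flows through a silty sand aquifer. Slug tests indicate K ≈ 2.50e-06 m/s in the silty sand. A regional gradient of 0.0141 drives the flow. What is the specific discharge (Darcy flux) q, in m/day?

0.00305

Convert K: 2.50e-06 m/s × 86400 = 0.2160 m/day.
Hydraulic gradient i = 0.0141.
Specific discharge q = K · i = 0.2160 × 0.01410 = 0.003046 m/day.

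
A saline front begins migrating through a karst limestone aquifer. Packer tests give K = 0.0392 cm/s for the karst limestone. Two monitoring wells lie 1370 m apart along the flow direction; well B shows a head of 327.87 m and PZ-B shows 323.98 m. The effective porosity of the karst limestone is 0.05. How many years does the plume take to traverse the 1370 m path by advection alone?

Convert K: 0.0392 cm/s × 864 = 33.87 m/day.
Hydraulic gradient i = (327.87 − 323.98) / 1370 = 3.89 / 1370 = 0.002839.
Darcy flux q = K · i = 33.87 × 0.002839 = 0.09617 m/day.
Seepage velocity v = q / n_e = 0.09617 / 0.05 = 1.923 m/day.
Travel time t = L / v = 1370 / 1.923 = 712.3 days = 1.950 years.

1.95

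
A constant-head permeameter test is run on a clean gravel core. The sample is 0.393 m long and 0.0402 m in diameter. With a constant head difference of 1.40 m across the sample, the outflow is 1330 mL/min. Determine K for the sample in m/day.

424

Cross-sectional area A = π·(d/2)² = π × (0.0402/2)² = 0.001269 m².
Convert discharge: 1330 mL/min = 2.217e-05 m³/s.
Darcy's law rearranged: K = Q·L / (A·Δh) = 2.217e-05 × 0.393 / (0.001269 × 1.40) = 0.004903 m/s = 423.6 m/day.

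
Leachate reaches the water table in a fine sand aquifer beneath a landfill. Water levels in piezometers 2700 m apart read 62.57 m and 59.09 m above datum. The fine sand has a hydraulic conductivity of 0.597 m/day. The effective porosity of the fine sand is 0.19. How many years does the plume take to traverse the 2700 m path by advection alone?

1830

Hydraulic gradient i = (62.57 − 59.09) / 2700 = 3.48 / 2700 = 0.001289.
Darcy flux q = K · i = 0.5970 × 0.001289 = 0.0007695 m/day.
Seepage velocity v = q / n_e = 0.0007695 / 0.19 = 0.004050 m/day.
Travel time t = L / v = 2700 / 0.004050 = 6.667e+05 days = 1825 years.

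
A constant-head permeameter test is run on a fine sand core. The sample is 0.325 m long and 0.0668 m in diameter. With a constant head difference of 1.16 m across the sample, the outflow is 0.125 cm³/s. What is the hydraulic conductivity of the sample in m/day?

Cross-sectional area A = π·(d/2)² = π × (0.0668/2)² = 0.003505 m².
Convert discharge: 0.125 cm³/s = 1.250e-07 m³/s.
Darcy's law rearranged: K = Q·L / (A·Δh) = 1.250e-07 × 0.325 / (0.003505 × 1.16) = 9.993e-06 m/s = 0.8634 m/day.

0.863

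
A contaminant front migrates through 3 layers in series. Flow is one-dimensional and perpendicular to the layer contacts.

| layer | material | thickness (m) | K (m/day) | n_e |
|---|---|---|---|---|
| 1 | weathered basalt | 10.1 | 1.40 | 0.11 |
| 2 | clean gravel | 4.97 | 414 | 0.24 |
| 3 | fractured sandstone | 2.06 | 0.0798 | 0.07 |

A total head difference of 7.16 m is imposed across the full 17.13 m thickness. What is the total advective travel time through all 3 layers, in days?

With flow normal to the layers, continuity requires the same specific discharge q through every layer.
Σ(b_i/K_i) = 10.1/1.40 + 4.97/414 + 2.06/0.0798 = 33.04 d.
q = Δh / Σ(b_i/K_i) = 7.16 / 33.04 = 0.2167 m/day.
In each layer the seepage velocity is v_i = q/n_i, so the layer transit time is t_i = b_i·n_i / q:
  layer 1 (weathered basalt): t_1 = 10.1 × 0.11 / 0.2167 = 5.127 d
  layer 2 (clean gravel): t_2 = 4.97 × 0.24 / 0.2167 = 5.504 d
  layer 3 (fractured sandstone): t_3 = 2.06 × 0.07 / 0.2167 = 0.6654 d
Total t = Σ t_i = 11.30 days.

11.3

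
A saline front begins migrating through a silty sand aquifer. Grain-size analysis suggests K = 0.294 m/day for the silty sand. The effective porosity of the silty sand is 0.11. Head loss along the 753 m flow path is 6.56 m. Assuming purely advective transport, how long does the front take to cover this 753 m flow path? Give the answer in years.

88.5

Hydraulic gradient i = Δh / L = 6.56 / 753 = 0.008712.
Darcy flux q = K · i = 0.2940 × 0.008712 = 0.002561 m/day.
Seepage velocity v = q / n_e = 0.002561 / 0.11 = 0.02328 m/day.
Travel time t = L / v = 753 / 0.02328 = 32339 days = 88.54 years.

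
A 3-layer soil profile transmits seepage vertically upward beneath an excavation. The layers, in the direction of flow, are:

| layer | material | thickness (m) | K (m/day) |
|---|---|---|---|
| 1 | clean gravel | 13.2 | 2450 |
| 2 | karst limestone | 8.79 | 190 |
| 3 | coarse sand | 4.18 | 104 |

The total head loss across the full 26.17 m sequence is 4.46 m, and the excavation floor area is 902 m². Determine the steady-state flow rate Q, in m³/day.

Flow is perpendicular to layering, so the layers act in series and the equivalent K is the thickness-weighted harmonic mean.
Total thickness L = 13.2 + 8.79 + 4.18 = 26.17 m.
Σ(b_i/K_i) = 13.2/2450 + 8.79/190 + 4.18/104 = 0.09184 d.
K_eq = L / Σ(b_i/K_i) = 26.17 / 0.09184 = 284.9 m/day.
Q = K_eq · A · (Δh/L) = 284.9 × 902 × (4.46/26.17) = 43802 m³/day.

43800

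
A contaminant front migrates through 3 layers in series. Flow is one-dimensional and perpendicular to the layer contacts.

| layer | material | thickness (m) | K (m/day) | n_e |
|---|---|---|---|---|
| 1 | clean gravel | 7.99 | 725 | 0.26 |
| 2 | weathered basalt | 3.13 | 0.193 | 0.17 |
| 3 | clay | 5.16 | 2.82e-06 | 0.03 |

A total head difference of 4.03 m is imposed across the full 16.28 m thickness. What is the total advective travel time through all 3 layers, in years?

With flow normal to the layers, continuity requires the same specific discharge q through every layer.
Σ(b_i/K_i) = 7.99/725 + 3.13/0.193 + 5.16/2.82e-06 = 1.830e+06 d.
q = Δh / Σ(b_i/K_i) = 4.03 / 1.830e+06 = 2.202e-06 m/day.
In each layer the seepage velocity is v_i = q/n_i, so the layer transit time is t_i = b_i·n_i / q:
  layer 1 (clean gravel): t_1 = 7.99 × 0.26 / 2.202e-06 = 9.432e+05 d
  layer 2 (weathered basalt): t_2 = 3.13 × 0.17 / 2.202e-06 = 2.416e+05 d
  layer 3 (clay): t_3 = 5.16 × 0.03 / 2.202e-06 = 70286 d
Total t = Σ t_i = 1.255e+06 days = 3436 years.

3440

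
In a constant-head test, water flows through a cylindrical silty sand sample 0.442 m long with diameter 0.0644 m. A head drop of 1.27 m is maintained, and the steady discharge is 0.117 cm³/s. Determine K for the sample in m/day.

1.08

Cross-sectional area A = π·(d/2)² = π × (0.0644/2)² = 0.003257 m².
Convert discharge: 0.117 cm³/s = 1.170e-07 m³/s.
Darcy's law rearranged: K = Q·L / (A·Δh) = 1.170e-07 × 0.442 / (0.003257 × 1.27) = 1.250e-05 m/s = 1.080 m/day.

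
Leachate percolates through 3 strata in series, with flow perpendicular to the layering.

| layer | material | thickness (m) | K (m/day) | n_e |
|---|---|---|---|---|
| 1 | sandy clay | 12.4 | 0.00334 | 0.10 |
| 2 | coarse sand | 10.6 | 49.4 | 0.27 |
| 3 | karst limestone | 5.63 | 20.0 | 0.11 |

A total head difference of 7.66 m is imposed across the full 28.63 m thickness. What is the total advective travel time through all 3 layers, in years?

6.27

With flow normal to the layers, continuity requires the same specific discharge q through every layer.
Σ(b_i/K_i) = 12.4/0.00334 + 10.6/49.4 + 5.63/20.0 = 3713 d.
q = Δh / Σ(b_i/K_i) = 7.66 / 3713 = 0.002063 m/day.
In each layer the seepage velocity is v_i = q/n_i, so the layer transit time is t_i = b_i·n_i / q:
  layer 1 (sandy clay): t_1 = 12.4 × 0.10 / 0.002063 = 601.1 d
  layer 2 (coarse sand): t_2 = 10.6 × 0.27 / 0.002063 = 1387 d
  layer 3 (karst limestone): t_3 = 5.63 × 0.11 / 0.002063 = 300.2 d
Total t = Σ t_i = 2289 days = 6.266 years.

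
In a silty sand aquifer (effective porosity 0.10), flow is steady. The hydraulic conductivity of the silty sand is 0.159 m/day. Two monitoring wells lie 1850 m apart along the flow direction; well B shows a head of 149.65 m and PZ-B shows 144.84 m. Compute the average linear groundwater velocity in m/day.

0.00413

Hydraulic gradient i = (149.65 − 144.84) / 1850 = 4.81 / 1850 = 0.002600.
Darcy flux q = K · i = 0.1590 × 0.002600 = 0.0004134 m/day.
Seepage velocity v = q / n_e = 0.0004134 / 0.10 = 0.004134 m/day.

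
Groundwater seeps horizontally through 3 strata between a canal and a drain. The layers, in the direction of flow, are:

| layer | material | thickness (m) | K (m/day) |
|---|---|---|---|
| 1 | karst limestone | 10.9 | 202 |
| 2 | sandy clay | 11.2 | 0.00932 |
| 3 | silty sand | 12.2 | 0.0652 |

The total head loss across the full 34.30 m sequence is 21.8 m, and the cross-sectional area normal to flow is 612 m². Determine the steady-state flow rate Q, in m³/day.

9.61

Flow is perpendicular to layering, so the layers act in series and the equivalent K is the thickness-weighted harmonic mean.
Total thickness L = 10.9 + 11.2 + 12.2 = 34.30 m.
Σ(b_i/K_i) = 10.9/202 + 11.2/0.00932 + 12.2/0.0652 = 1389 d.
K_eq = L / Σ(b_i/K_i) = 34.30 / 1389 = 0.02470 m/day.
Q = K_eq · A · (Δh/L) = 0.02470 × 612 × (21.8/34.30) = 9.606 m³/day.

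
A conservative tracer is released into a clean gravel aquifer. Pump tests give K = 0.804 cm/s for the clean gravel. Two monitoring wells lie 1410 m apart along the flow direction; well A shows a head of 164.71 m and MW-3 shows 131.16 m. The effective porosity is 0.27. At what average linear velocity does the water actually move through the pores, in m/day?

61.2

Convert K: 0.804 cm/s × 864 = 694.7 m/day.
Hydraulic gradient i = (164.71 − 131.16) / 1410 = 33.55 / 1410 = 0.02379.
Darcy flux q = K · i = 694.7 × 0.02379 = 16.53 m/day.
Seepage velocity v = q / n_e = 16.53 / 0.27 = 61.22 m/day.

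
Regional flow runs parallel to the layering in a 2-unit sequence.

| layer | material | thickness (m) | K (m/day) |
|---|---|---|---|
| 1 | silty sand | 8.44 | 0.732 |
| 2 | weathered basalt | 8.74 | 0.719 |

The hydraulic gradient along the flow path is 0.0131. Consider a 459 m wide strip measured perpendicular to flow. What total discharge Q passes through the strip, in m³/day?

Flow is parallel to layering, so each bed carries its own Darcy discharge and the transmissivities add.
Σ(K_i·b_i) = 0.732×8.44 + 0.719×8.74 = 12.46 m²/day.
Hydraulic gradient i = 0.0131.
Q = Σ(K_i·b_i) · W · i = 12.46 × 459 × 0.01310 = 74.93 m³/day.

74.9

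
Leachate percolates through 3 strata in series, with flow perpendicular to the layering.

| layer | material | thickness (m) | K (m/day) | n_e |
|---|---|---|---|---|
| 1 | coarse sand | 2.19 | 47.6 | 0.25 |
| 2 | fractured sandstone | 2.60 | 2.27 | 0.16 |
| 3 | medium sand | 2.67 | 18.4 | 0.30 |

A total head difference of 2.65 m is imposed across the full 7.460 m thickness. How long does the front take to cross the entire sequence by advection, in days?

0.890

With flow normal to the layers, continuity requires the same specific discharge q through every layer.
Σ(b_i/K_i) = 2.19/47.6 + 2.60/2.27 + 2.67/18.4 = 1.336 d.
q = Δh / Σ(b_i/K_i) = 2.65 / 1.336 = 1.983 m/day.
In each layer the seepage velocity is v_i = q/n_i, so the layer transit time is t_i = b_i·n_i / q:
  layer 1 (coarse sand): t_1 = 2.19 × 0.25 / 1.983 = 0.2761 d
  layer 2 (fractured sandstone): t_2 = 2.60 × 0.16 / 1.983 = 0.2098 d
  layer 3 (medium sand): t_3 = 2.67 × 0.30 / 1.983 = 0.4040 d
Total t = Σ t_i = 0.8899 days.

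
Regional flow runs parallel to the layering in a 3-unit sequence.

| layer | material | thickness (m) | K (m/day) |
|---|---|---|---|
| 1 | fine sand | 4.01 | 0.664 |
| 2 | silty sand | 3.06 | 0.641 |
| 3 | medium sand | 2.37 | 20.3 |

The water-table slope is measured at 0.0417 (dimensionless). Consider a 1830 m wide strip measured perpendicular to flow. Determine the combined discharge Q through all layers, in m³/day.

Flow is parallel to layering, so each bed carries its own Darcy discharge and the transmissivities add.
Σ(K_i·b_i) = 0.664×4.01 + 0.641×3.06 + 20.3×2.37 = 52.74 m²/day.
Hydraulic gradient i = 0.0417.
Q = Σ(K_i·b_i) · W · i = 52.74 × 1830 × 0.04170 = 4024 m³/day.

4020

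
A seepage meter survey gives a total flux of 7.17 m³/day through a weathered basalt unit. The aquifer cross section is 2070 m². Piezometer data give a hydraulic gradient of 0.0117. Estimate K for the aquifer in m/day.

0.296

Hydraulic gradient i = 0.0117.
From Q = K·A·i, K = Q / (A·i) = 7.17 / (2070 × 0.01170) = 0.2960 m/day.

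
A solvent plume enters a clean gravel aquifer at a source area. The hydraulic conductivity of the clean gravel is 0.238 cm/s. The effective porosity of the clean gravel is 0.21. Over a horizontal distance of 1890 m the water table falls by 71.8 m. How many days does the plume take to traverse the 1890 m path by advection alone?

50.8

Convert K: 0.238 cm/s × 864 = 205.6 m/day.
Hydraulic gradient i = Δh / L = 71.8 / 1890 = 0.03799.
Darcy flux q = K · i = 205.6 × 0.03799 = 7.812 m/day.
Seepage velocity v = q / n_e = 7.812 / 0.21 = 37.20 m/day.
Travel time t = L / v = 1890 / 37.20 = 50.81 days.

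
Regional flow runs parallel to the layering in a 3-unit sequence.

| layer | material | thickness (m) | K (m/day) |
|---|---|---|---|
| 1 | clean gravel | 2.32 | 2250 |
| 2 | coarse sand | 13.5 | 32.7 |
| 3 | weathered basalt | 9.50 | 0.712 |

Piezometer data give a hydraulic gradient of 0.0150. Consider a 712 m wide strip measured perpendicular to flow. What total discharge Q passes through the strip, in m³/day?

Flow is parallel to layering, so each bed carries its own Darcy discharge and the transmissivities add.
Σ(K_i·b_i) = 2250×2.32 + 32.7×13.5 + 0.712×9.50 = 5668 m²/day.
Hydraulic gradient i = 0.0150.
Q = Σ(K_i·b_i) · W · i = 5668 × 712 × 0.01500 = 60537 m³/day.

60500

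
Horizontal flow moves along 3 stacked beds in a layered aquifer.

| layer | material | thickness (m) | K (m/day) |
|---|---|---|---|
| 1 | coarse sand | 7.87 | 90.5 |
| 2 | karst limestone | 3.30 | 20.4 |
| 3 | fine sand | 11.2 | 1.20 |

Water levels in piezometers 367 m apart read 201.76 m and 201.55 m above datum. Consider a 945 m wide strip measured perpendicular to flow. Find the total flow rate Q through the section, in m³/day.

429

Flow is parallel to layering, so each bed carries its own Darcy discharge and the transmissivities add.
Σ(K_i·b_i) = 90.5×7.87 + 20.4×3.30 + 1.20×11.2 = 793.0 m²/day.
Hydraulic gradient i = (201.76 − 201.55) / 367 = 0.21 / 367 = 0.0005722.
Q = Σ(K_i·b_i) · W · i = 793.0 × 945 × 0.0005722 = 428.8 m³/day.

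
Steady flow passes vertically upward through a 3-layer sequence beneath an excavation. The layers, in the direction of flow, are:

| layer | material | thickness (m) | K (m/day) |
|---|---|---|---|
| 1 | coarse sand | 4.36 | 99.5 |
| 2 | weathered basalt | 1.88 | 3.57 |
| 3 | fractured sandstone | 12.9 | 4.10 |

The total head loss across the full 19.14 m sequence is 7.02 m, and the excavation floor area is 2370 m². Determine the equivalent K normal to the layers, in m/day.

5.15

Flow is perpendicular to layering, so the layers act in series and the equivalent K is the thickness-weighted harmonic mean.
Total thickness L = 4.36 + 1.88 + 12.9 = 19.14 m.
Σ(b_i/K_i) = 4.36/99.5 + 1.88/3.57 + 12.9/4.10 = 3.717 d.
K_eq = L / Σ(b_i/K_i) = 19.14 / 3.717 = 5.150 m/day.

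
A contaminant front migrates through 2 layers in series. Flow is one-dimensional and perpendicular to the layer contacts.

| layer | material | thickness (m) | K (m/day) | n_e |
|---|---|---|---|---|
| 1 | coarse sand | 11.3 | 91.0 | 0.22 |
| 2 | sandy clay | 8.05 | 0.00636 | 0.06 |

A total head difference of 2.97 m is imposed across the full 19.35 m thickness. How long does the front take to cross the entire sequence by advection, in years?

With flow normal to the layers, continuity requires the same specific discharge q through every layer.
Σ(b_i/K_i) = 11.3/91.0 + 8.05/0.00636 = 1266 d.
q = Δh / Σ(b_i/K_i) = 2.97 / 1266 = 0.002346 m/day.
In each layer the seepage velocity is v_i = q/n_i, so the layer transit time is t_i = b_i·n_i / q:
  layer 1 (coarse sand): t_1 = 11.3 × 0.22 / 0.002346 = 1060 d
  layer 2 (sandy clay): t_2 = 8.05 × 0.06 / 0.002346 = 205.9 d
Total t = Σ t_i = 1265 days = 3.465 years.

3.46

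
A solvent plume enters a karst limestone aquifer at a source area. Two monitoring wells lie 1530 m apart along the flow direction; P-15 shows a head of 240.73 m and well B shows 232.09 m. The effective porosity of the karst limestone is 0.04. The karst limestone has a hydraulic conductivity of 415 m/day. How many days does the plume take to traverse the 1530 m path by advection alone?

Hydraulic gradient i = (240.73 − 232.09) / 1530 = 8.64 / 1530 = 0.005647.
Darcy flux q = K · i = 415.0 × 0.005647 = 2.344 m/day.
Seepage velocity v = q / n_e = 2.344 / 0.04 = 58.59 m/day.
Travel time t = L / v = 1530 / 58.59 = 26.11 days.

26.1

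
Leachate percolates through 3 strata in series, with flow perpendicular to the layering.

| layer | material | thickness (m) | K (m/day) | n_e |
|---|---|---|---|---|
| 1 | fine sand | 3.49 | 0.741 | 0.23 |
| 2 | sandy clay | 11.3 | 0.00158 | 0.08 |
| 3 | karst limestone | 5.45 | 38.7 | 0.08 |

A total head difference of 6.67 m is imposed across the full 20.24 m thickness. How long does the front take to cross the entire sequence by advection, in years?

6.29

With flow normal to the layers, continuity requires the same specific discharge q through every layer.
Σ(b_i/K_i) = 3.49/0.741 + 11.3/0.00158 + 5.45/38.7 = 7157 d.
q = Δh / Σ(b_i/K_i) = 6.67 / 7157 = 0.0009320 m/day.
In each layer the seepage velocity is v_i = q/n_i, so the layer transit time is t_i = b_i·n_i / q:
  layer 1 (fine sand): t_1 = 3.49 × 0.23 / 0.0009320 = 861.3 d
  layer 2 (sandy clay): t_2 = 11.3 × 0.08 / 0.0009320 = 970.0 d
  layer 3 (karst limestone): t_3 = 5.45 × 0.08 / 0.0009320 = 467.8 d
Total t = Σ t_i = 2299 days = 6.294 years.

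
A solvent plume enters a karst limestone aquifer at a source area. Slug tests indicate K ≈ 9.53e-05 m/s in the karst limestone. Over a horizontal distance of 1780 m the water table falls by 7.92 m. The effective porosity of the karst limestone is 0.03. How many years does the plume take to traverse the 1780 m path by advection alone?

Convert K: 9.53e-05 m/s × 86400 = 8.234 m/day.
Hydraulic gradient i = Δh / L = 7.92 / 1780 = 0.004449.
Darcy flux q = K · i = 8.234 × 0.004449 = 0.03664 m/day.
Seepage velocity v = q / n_e = 0.03664 / 0.03 = 1.221 m/day.
Travel time t = L / v = 1780 / 1.221 = 1458 days = 3.991 years.

3.99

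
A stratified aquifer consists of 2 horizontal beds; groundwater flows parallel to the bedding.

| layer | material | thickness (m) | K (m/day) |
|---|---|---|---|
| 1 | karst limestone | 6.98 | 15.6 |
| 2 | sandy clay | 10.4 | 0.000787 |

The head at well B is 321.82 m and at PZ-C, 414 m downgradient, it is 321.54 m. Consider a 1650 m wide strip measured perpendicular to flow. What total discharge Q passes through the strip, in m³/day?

Flow is parallel to layering, so each bed carries its own Darcy discharge and the transmissivities add.
Σ(K_i·b_i) = 15.6×6.98 + 0.000787×10.4 = 108.9 m²/day.
Hydraulic gradient i = (321.82 − 321.54) / 414 = 0.28 / 414 = 0.0006763.
Q = Σ(K_i·b_i) · W · i = 108.9 × 1650 × 0.0006763 = 121.5 m³/day.

122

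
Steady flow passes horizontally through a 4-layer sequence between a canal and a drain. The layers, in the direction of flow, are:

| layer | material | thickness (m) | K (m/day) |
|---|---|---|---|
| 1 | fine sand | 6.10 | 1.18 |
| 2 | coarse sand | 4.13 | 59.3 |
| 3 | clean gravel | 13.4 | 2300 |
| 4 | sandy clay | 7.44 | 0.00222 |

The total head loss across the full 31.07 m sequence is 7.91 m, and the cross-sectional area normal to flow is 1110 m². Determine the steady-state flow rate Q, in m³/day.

2.62

Flow is perpendicular to layering, so the layers act in series and the equivalent K is the thickness-weighted harmonic mean.
Total thickness L = 6.10 + 4.13 + 13.4 + 7.44 = 31.07 m.
Σ(b_i/K_i) = 6.10/1.18 + 4.13/59.3 + 13.4/2300 + 7.44/0.00222 = 3357 d.
K_eq = L / Σ(b_i/K_i) = 31.07 / 3357 = 0.009256 m/day.
Q = K_eq · A · (Δh/L) = 0.009256 × 1110 × (7.91/31.07) = 2.616 m³/day.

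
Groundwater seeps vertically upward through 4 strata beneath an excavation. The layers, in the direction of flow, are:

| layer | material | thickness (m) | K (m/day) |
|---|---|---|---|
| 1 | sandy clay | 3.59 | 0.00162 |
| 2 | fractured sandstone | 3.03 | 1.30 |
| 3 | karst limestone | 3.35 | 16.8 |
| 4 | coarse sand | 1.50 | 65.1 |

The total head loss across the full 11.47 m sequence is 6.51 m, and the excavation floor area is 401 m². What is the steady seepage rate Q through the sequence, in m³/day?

Flow is perpendicular to layering, so the layers act in series and the equivalent K is the thickness-weighted harmonic mean.
Total thickness L = 3.59 + 3.03 + 3.35 + 1.50 = 11.47 m.
Σ(b_i/K_i) = 3.59/0.00162 + 3.03/1.30 + 3.35/16.8 + 1.50/65.1 = 2219 d.
K_eq = L / Σ(b_i/K_i) = 11.47 / 2219 = 0.005170 m/day.
Q = K_eq · A · (Δh/L) = 0.005170 × 401 × (6.51/11.47) = 1.177 m³/day.

1.18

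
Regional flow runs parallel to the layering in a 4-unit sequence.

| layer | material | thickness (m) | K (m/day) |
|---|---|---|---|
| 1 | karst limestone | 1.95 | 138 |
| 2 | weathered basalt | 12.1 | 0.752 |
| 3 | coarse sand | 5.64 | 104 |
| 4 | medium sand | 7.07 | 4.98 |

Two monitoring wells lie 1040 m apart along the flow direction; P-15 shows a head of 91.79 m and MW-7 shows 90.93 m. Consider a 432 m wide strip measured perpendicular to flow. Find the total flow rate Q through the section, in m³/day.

Flow is parallel to layering, so each bed carries its own Darcy discharge and the transmissivities add.
Σ(K_i·b_i) = 138×1.95 + 0.752×12.1 + 104×5.64 + 4.98×7.07 = 900.0 m²/day.
Hydraulic gradient i = (91.79 − 90.93) / 1040 = 0.86 / 1040 = 0.0008269.
Q = Σ(K_i·b_i) · W · i = 900.0 × 432 × 0.0008269 = 321.5 m³/day.

321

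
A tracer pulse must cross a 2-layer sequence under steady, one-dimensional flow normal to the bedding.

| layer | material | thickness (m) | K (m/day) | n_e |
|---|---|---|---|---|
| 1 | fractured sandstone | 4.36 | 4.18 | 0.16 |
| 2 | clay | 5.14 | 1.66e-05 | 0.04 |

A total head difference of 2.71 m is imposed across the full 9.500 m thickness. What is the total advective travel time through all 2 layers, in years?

283

With flow normal to the layers, continuity requires the same specific discharge q through every layer.
Σ(b_i/K_i) = 4.36/4.18 + 5.14/1.66e-05 = 3.096e+05 d.
q = Δh / Σ(b_i/K_i) = 2.71 / 3.096e+05 = 8.752e-06 m/day.
In each layer the seepage velocity is v_i = q/n_i, so the layer transit time is t_i = b_i·n_i / q:
  layer 1 (fractured sandstone): t_1 = 4.36 × 0.16 / 8.752e-06 = 79706 d
  layer 2 (clay): t_2 = 5.14 × 0.04 / 8.752e-06 = 23491 d
Total t = Σ t_i = 1.032e+05 days = 282.5 years.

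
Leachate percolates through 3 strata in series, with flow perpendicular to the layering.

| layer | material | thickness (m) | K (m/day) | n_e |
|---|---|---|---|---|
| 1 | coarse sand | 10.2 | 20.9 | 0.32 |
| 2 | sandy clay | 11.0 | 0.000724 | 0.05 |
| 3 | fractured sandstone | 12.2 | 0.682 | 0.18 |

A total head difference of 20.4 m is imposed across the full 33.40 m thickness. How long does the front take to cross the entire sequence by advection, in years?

With flow normal to the layers, continuity requires the same specific discharge q through every layer.
Σ(b_i/K_i) = 10.2/20.9 + 11.0/0.000724 + 12.2/0.682 = 15212 d.
q = Δh / Σ(b_i/K_i) = 20.4 / 15212 = 0.001341 m/day.
In each layer the seepage velocity is v_i = q/n_i, so the layer transit time is t_i = b_i·n_i / q:
  layer 1 (coarse sand): t_1 = 10.2 × 0.32 / 0.001341 = 2434 d
  layer 2 (sandy clay): t_2 = 11.0 × 0.05 / 0.001341 = 410.1 d
  layer 3 (fractured sandstone): t_3 = 12.2 × 0.18 / 0.001341 = 1637 d
Total t = Σ t_i = 4481 days = 12.27 years.

12.3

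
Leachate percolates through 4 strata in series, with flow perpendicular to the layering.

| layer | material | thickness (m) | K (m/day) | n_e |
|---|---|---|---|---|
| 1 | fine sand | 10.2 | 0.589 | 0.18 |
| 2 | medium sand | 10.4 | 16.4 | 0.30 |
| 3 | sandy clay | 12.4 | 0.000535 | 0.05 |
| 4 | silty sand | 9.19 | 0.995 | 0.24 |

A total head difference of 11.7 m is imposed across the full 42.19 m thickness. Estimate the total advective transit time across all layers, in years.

42.3

With flow normal to the layers, continuity requires the same specific discharge q through every layer.
Σ(b_i/K_i) = 10.2/0.589 + 10.4/16.4 + 12.4/0.000535 + 9.19/0.995 = 23205 d.
q = Δh / Σ(b_i/K_i) = 11.7 / 23205 = 0.0005042 m/day.
In each layer the seepage velocity is v_i = q/n_i, so the layer transit time is t_i = b_i·n_i / q:
  layer 1 (fine sand): t_1 = 10.2 × 0.18 / 0.0005042 = 3641 d
  layer 2 (medium sand): t_2 = 10.4 × 0.30 / 0.0005042 = 6188 d
  layer 3 (sandy clay): t_3 = 12.4 × 0.05 / 0.0005042 = 1230 d
  layer 4 (silty sand): t_4 = 9.19 × 0.24 / 0.0005042 = 4374 d
Total t = Σ t_i = 15433 days = 42.25 years.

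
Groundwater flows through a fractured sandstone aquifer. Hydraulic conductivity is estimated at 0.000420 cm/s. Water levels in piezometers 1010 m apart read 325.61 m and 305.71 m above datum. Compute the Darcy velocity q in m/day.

Convert K: 0.000420 cm/s × 864 = 0.3629 m/day.
Hydraulic gradient i = (325.61 − 305.71) / 1010 = 19.9 / 1010 = 0.01970.
Specific discharge q = K · i = 0.3629 × 0.01970 = 0.007150 m/day.

0.00715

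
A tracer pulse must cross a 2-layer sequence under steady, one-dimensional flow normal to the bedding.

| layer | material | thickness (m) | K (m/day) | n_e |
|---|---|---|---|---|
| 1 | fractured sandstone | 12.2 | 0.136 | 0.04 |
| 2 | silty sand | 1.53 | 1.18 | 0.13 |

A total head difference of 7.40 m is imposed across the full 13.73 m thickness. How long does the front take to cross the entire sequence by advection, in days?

With flow normal to the layers, continuity requires the same specific discharge q through every layer.
Σ(b_i/K_i) = 12.2/0.136 + 1.53/1.18 = 91.00 d.
q = Δh / Σ(b_i/K_i) = 7.40 / 91.00 = 0.08132 m/day.
In each layer the seepage velocity is v_i = q/n_i, so the layer transit time is t_i = b_i·n_i / q:
  layer 1 (fractured sandstone): t_1 = 12.2 × 0.04 / 0.08132 = 6.001 d
  layer 2 (silty sand): t_2 = 1.53 × 0.13 / 0.08132 = 2.446 d
Total t = Σ t_i = 8.447 days.

8.45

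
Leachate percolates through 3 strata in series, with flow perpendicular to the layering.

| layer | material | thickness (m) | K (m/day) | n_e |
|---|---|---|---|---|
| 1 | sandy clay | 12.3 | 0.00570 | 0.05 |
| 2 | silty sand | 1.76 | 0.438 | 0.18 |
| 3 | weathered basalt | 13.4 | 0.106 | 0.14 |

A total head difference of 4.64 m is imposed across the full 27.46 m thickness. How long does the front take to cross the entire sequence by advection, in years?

3.79

With flow normal to the layers, continuity requires the same specific discharge q through every layer.
Σ(b_i/K_i) = 12.3/0.00570 + 1.76/0.438 + 13.4/0.106 = 2288 d.
q = Δh / Σ(b_i/K_i) = 4.64 / 2288 = 0.002028 m/day.
In each layer the seepage velocity is v_i = q/n_i, so the layer transit time is t_i = b_i·n_i / q:
  layer 1 (sandy clay): t_1 = 12.3 × 0.05 / 0.002028 = 303.3 d
  layer 2 (silty sand): t_2 = 1.76 × 0.18 / 0.002028 = 156.2 d
  layer 3 (weathered basalt): t_3 = 13.4 × 0.14 / 0.002028 = 925.2 d
Total t = Σ t_i = 1385 days = 3.791 years.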